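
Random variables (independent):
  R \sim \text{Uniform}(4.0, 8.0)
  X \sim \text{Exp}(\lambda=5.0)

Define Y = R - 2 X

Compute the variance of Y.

For independent RVs: Var(aX + bY) = a²Var(X) + b²Var(Y)
Var(R) = 1.3333333
Var(X) = 0.04
Var(Y) = 1²*1.3333333 + (-2)²*0.04
= 1*1.3333333 + 4*0.04 = 1.4933333

1.4933333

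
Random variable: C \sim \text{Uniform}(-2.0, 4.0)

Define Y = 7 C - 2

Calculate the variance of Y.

For Y = aC + b: Var(Y) = a² * Var(C)
Var(C) = (4 + 2)^2/12 = 3
Var(Y) = 7² * 3 = 49 * 3 = 147

147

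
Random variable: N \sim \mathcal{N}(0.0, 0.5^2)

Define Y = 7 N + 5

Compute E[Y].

For Y = 7N + 5:
E[Y] = 7 * E[N] + 5
E[N] = 0.0 = 0
E[Y] = 7 * 0 + 5 = 5

5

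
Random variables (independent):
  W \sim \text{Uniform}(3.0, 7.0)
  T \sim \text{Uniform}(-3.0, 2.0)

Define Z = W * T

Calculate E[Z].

For independent RVs: E[XY] = E[X]*E[Y]
E[W] = 5
E[T] = -0.5
E[Z] = 5 * (-0.5) = -2.5

-2.5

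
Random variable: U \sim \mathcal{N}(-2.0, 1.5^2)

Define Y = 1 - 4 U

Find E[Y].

For Y = -4U + 1:
E[Y] = -4 * E[U] + 1
E[U] = -2.0 = -2
E[Y] = -4 * (-2) + 1 = 9

9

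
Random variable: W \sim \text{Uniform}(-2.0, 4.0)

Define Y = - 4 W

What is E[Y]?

For Y = -4W:
E[Y] = -4 * E[W]
E[W] = (-2 + 4)/2 = 1
E[Y] = -4 * 1 = -4

-4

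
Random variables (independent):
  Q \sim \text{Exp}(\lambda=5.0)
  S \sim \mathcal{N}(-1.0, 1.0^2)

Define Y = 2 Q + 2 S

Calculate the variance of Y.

For independent RVs: Var(aX + bY) = a²Var(X) + b²Var(Y)
Var(Q) = 0.04
Var(S) = 1
Var(Y) = 2²*0.04 + 2²*1
= 4*0.04 + 4*1 = 4.16

4.16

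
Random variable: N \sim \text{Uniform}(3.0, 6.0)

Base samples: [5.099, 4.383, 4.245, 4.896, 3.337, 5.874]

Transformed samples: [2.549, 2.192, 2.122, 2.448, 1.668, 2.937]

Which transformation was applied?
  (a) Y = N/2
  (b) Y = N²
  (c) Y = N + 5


Checking option (a) Y = N/2:
  N = 5.099 -> Y = 2.549 ✓
  N = 4.383 -> Y = 2.192 ✓
  N = 4.245 -> Y = 2.122 ✓
All samples match this transformation.

(a) N/2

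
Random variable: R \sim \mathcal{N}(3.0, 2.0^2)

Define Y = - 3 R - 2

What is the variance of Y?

For Y = aR + b: Var(Y) = a² * Var(R)
Var(R) = 2.0^2 = 4
Var(Y) = (-3)² * 4 = 9 * 4 = 36

36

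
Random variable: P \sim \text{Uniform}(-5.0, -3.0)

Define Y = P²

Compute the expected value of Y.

E[P²] = Var(P) + (E[P])² = 0.33333333 + 16 = 16.333333

16.333333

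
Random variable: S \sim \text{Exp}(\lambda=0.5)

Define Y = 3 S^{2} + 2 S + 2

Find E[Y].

E[Y] = 3*E[S²] + 2*E[S] + 2
E[S] = 2
E[S²] = Var(S) + (E[S])² = 4 + 4 = 8
E[Y] = 3*8 + 2*2 + 2 = 30

30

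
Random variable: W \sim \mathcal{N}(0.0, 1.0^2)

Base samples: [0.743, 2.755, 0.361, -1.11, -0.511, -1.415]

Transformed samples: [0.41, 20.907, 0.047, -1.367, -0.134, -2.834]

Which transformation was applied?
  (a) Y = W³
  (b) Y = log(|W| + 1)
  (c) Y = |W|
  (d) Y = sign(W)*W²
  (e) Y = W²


Checking option (a) Y = W³:
  W = 0.743 -> Y = 0.41 ✓
  W = 2.755 -> Y = 20.907 ✓
  W = 0.361 -> Y = 0.047 ✓
All samples match this transformation.

(a) W³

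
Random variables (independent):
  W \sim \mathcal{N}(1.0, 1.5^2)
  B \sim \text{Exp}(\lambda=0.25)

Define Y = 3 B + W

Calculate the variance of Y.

For independent RVs: Var(aX + bY) = a²Var(X) + b²Var(Y)
Var(W) = 2.25
Var(B) = 16
Var(Y) = 1²*2.25 + 3²*16
= 1*2.25 + 9*16 = 146.25

146.25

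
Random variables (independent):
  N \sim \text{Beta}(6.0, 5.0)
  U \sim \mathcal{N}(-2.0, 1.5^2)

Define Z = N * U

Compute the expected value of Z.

For independent RVs: E[XY] = E[X]*E[Y]
E[N] = 0.54545455
E[U] = -2
E[Z] = 0.54545455 * (-2) = -1.0909091

-1.0909091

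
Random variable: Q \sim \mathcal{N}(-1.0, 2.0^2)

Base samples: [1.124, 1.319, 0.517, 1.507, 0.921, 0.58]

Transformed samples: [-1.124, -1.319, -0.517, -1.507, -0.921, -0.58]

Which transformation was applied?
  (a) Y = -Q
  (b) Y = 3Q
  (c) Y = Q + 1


Checking option (a) Y = -Q:
  Q = 1.124 -> Y = -1.124 ✓
  Q = 1.319 -> Y = -1.319 ✓
  Q = 0.517 -> Y = -0.517 ✓
All samples match this transformation.

(a) -Q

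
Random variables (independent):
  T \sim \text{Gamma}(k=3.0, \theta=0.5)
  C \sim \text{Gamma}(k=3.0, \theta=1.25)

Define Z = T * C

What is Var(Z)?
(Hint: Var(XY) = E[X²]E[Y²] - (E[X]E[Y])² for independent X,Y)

Var(XY) = E[X²]E[Y²] - (E[X]E[Y])²
E[T] = 1.5, Var(T) = 0.75
E[C] = 3.75, Var(C) = 4.6875
E[T²] = 0.75 + 1.5² = 3
E[C²] = 4.6875 + 3.75² = 18.75
Var(Z) = 3*18.75 - (1.5*3.75)²
= 56.25 - 31.640625 = 24.609375

24.609375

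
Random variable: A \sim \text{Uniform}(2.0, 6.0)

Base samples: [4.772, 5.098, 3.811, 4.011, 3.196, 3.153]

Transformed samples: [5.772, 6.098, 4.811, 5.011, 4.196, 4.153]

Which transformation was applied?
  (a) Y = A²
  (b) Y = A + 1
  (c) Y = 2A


Checking option (b) Y = A + 1:
  A = 4.772 -> Y = 5.772 ✓
  A = 5.098 -> Y = 6.098 ✓
  A = 3.811 -> Y = 4.811 ✓
All samples match this transformation.

(b) A + 1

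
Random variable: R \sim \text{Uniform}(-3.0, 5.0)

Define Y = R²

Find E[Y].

E[R²] = Var(R) + (E[R])² = 5.3333333 + 1 = 6.3333333

6.3333333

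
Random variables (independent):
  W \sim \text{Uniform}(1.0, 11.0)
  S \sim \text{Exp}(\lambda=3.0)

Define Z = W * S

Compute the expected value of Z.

For independent RVs: E[XY] = E[X]*E[Y]
E[W] = 6
E[S] = 0.33333333
E[Z] = 6 * 0.33333333 = 2

2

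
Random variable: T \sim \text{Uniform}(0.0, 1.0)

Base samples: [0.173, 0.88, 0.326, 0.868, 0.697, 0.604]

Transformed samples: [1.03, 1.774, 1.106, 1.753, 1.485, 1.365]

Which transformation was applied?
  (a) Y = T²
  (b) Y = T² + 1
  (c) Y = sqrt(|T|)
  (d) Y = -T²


Checking option (b) Y = T² + 1:
  T = 0.173 -> Y = 1.03 ✓
  T = 0.88 -> Y = 1.774 ✓
  T = 0.326 -> Y = 1.106 ✓
All samples match this transformation.

(b) T² + 1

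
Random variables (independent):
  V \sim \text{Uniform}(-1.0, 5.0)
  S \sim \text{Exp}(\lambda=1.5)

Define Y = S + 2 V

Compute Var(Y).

For independent RVs: Var(aX + bY) = a²Var(X) + b²Var(Y)
Var(V) = 3
Var(S) = 0.44444444
Var(Y) = 2²*3 + 1²*0.44444444
= 4*3 + 1*0.44444444 = 12.444444

12.444444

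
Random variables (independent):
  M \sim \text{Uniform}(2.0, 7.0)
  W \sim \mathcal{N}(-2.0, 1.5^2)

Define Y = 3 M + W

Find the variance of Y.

For independent RVs: Var(aX + bY) = a²Var(X) + b²Var(Y)
Var(M) = 2.0833333
Var(W) = 2.25
Var(Y) = 3²*2.0833333 + 1²*2.25
= 9*2.0833333 + 1*2.25 = 21

21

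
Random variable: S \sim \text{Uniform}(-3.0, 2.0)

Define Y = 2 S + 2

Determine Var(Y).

For Y = aS + b: Var(Y) = a² * Var(S)
Var(S) = (2 + 3)^2/12 = 2.0833333
Var(Y) = 2² * 2.0833333 = 4 * 2.0833333 = 8.3333333

8.3333333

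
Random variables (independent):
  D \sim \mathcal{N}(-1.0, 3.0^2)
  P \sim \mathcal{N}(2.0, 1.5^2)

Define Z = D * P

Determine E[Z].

For independent RVs: E[XY] = E[X]*E[Y]
E[D] = -1
E[P] = 2
E[Z] = -1 * 2 = -2

-2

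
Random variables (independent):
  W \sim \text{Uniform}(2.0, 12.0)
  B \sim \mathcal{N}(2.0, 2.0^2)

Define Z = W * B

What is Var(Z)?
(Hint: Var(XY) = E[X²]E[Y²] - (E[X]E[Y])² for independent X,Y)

Var(XY) = E[X²]E[Y²] - (E[X]E[Y])²
E[W] = 7, Var(W) = 8.3333333
E[B] = 2, Var(B) = 4
E[W²] = 8.3333333 + 7² = 57.333333
E[B²] = 4 + 2² = 8
Var(Z) = 57.333333*8 - (7*2)²
= 458.66667 - 196 = 262.66667

262.66667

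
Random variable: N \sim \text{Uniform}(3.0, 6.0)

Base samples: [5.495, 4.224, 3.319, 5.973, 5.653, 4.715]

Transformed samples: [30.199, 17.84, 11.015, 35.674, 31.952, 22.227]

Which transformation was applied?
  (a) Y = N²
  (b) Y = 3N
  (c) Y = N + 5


Checking option (a) Y = N²:
  N = 5.495 -> Y = 30.199 ✓
  N = 4.224 -> Y = 17.84 ✓
  N = 3.319 -> Y = 11.015 ✓
All samples match this transformation.

(a) N²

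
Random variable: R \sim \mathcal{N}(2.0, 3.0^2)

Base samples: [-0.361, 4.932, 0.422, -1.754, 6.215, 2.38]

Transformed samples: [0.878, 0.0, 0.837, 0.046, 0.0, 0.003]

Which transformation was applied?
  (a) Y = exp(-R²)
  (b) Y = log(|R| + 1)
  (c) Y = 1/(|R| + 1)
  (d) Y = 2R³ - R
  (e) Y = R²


Checking option (a) Y = exp(-R²):
  R = -0.361 -> Y = 0.878 ✓
  R = 4.932 -> Y = 0.0 ✓
  R = 0.422 -> Y = 0.837 ✓
All samples match this transformation.

(a) exp(-R²)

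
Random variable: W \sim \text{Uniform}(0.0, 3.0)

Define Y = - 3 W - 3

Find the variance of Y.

For Y = aW + b: Var(Y) = a² * Var(W)
Var(W) = (3 - 0)^2/12 = 0.75
Var(Y) = (-3)² * 0.75 = 9 * 0.75 = 6.75

6.75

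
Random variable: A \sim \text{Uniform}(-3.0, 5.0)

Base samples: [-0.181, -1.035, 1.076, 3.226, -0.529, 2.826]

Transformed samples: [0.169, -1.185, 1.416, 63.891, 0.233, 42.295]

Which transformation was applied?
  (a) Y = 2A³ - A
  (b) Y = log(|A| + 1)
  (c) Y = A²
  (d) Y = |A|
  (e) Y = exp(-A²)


Checking option (a) Y = 2A³ - A:
  A = -0.181 -> Y = 0.169 ✓
  A = -1.035 -> Y = -1.185 ✓
  A = 1.076 -> Y = 1.416 ✓
All samples match this transformation.

(a) 2A³ - A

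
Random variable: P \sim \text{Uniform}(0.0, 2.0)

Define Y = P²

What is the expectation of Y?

Using E[X²] = Var(X) + (E[X])²:
E[P] = 1
Var(P) = (2 - 0)^2/12 = 0.33333333
E[P²] = 0.33333333 + 1² = 0.33333333 + 1 = 1.3333333

1.3333333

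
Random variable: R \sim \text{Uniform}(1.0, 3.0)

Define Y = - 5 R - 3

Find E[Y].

For Y = -5R - 3:
E[Y] = -5 * E[R] - 3
E[R] = (1 + 3)/2 = 2
E[Y] = -5 * 2 - 3 = -13

-13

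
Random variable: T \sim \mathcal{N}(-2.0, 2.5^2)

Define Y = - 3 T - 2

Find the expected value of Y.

For Y = -3T - 2:
E[Y] = -3 * E[T] - 2
E[T] = -2.0 = -2
E[Y] = -3 * (-2) - 2 = 4

4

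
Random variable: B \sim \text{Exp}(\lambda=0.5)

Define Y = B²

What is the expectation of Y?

E[B²] = Var(B) + (E[B])² = 4 + 4 = 8

8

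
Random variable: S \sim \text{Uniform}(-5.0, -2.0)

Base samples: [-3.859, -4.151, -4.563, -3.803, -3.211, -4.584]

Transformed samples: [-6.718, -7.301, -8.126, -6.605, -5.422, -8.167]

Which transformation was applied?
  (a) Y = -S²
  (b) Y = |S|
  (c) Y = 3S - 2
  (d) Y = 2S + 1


Checking option (d) Y = 2S + 1:
  S = -3.859 -> Y = -6.718 ✓
  S = -4.151 -> Y = -7.301 ✓
  S = -4.563 -> Y = -8.126 ✓
All samples match this transformation.

(d) 2S + 1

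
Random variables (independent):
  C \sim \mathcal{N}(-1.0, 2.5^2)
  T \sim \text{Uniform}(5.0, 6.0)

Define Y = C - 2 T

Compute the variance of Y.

For independent RVs: Var(aX + bY) = a²Var(X) + b²Var(Y)
Var(C) = 6.25
Var(T) = 0.083333333
Var(Y) = 1²*6.25 + (-2)²*0.083333333
= 1*6.25 + 4*0.083333333 = 6.5833333

6.5833333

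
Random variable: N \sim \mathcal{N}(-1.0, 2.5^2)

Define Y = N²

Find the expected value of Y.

Using E[X²] = Var(X) + (E[X])²:
E[N] = -1
Var(N) = 2.5^2 = 6.25
E[N²] = 6.25 + (-1)² = 6.25 + 1 = 7.25

7.25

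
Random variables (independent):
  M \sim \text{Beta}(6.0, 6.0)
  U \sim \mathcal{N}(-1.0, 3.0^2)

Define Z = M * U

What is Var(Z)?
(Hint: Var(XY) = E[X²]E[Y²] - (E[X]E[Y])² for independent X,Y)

Var(XY) = E[X²]E[Y²] - (E[X]E[Y])²
E[M] = 0.5, Var(M) = 0.019230769
E[U] = -1, Var(U) = 9
E[M²] = 0.019230769 + 0.5² = 0.26923077
E[U²] = 9 + (-1)² = 10
Var(Z) = 0.26923077*10 - (0.5*(-1))²
= 2.6923077 - 0.25 = 2.4423077

2.4423077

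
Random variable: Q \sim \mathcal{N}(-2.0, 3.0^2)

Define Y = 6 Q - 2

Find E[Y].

For Y = 6Q - 2:
E[Y] = 6 * E[Q] - 2
E[Q] = -2.0 = -2
E[Y] = 6 * (-2) - 2 = -14

-14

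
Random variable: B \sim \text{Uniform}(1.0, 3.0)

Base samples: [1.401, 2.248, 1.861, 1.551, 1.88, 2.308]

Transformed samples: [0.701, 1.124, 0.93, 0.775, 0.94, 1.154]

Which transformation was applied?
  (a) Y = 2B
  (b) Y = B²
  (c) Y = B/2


Checking option (c) Y = B/2:
  B = 1.401 -> Y = 0.701 ✓
  B = 2.248 -> Y = 1.124 ✓
  B = 1.861 -> Y = 0.93 ✓
All samples match this transformation.

(c) B/2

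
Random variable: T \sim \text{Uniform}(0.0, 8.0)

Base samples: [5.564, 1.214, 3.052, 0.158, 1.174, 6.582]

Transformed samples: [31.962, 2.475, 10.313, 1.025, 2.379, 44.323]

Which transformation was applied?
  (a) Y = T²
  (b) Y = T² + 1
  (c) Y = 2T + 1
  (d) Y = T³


Checking option (b) Y = T² + 1:
  T = 5.564 -> Y = 31.962 ✓
  T = 1.214 -> Y = 2.475 ✓
  T = 3.052 -> Y = 10.313 ✓
All samples match this transformation.

(b) T² + 1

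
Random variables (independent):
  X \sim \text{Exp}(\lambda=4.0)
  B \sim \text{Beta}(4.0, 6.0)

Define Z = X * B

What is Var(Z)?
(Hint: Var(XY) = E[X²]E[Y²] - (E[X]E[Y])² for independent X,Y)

Var(XY) = E[X²]E[Y²] - (E[X]E[Y])²
E[X] = 0.25, Var(X) = 0.0625
E[B] = 0.4, Var(B) = 0.021818182
E[X²] = 0.0625 + 0.25² = 0.125
E[B²] = 0.021818182 + 0.4² = 0.18181818
Var(Z) = 0.125*0.18181818 - (0.25*0.4)²
= 0.022727273 - 0.01 = 0.012727273

0.012727273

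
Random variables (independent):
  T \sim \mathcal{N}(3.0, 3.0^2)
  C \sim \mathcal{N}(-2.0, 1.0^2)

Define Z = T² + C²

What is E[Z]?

E[Z] = E[T²] + E[C²]
E[T²] = Var(T) + E[T]² = 9 + 9 = 18
E[C²] = Var(C) + E[C]² = 1 + 4 = 5
E[Z] = 18 + 5 = 23

23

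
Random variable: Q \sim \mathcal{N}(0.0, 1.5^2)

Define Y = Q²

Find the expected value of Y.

Using E[X²] = Var(X) + (E[X])²:
E[Q] = 0
Var(Q) = 1.5^2 = 2.25
E[Q²] = 2.25 + 0² = 2.25 + 0 = 2.25

2.25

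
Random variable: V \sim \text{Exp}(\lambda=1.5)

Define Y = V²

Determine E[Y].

Using E[X²] = Var(X) + (E[X])²:
E[V] = 0.66666667
Var(V) = 1/1.5^2 = 0.44444444
E[V²] = 0.44444444 + 0.66666667² = 0.44444444 + 0.44444444 = 0.88888889

0.88888889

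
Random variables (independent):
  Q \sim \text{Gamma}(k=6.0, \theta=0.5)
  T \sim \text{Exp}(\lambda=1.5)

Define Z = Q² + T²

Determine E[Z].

E[Z] = E[Q²] + E[T²]
E[Q²] = Var(Q) + E[Q]² = 1.5 + 9 = 10.5
E[T²] = Var(T) + E[T]² = 0.44444444 + 0.44444444 = 0.88888889
E[Z] = 10.5 + 0.88888889 = 11.388889

11.388889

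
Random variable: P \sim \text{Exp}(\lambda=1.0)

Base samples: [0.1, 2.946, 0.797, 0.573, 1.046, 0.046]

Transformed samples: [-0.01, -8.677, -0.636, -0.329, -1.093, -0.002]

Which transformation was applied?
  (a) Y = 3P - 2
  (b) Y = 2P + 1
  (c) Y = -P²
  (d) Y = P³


Checking option (c) Y = -P²:
  P = 0.1 -> Y = -0.01 ✓
  P = 2.946 -> Y = -8.677 ✓
  P = 0.797 -> Y = -0.636 ✓
All samples match this transformation.

(c) -P²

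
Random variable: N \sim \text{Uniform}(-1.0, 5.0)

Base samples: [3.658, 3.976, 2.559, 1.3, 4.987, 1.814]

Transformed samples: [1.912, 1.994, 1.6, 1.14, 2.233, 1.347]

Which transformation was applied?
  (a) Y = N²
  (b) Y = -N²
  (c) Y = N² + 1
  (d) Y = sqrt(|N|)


Checking option (d) Y = sqrt(|N|):
  N = 3.658 -> Y = 1.912 ✓
  N = 3.976 -> Y = 1.994 ✓
  N = 2.559 -> Y = 1.6 ✓
All samples match this transformation.

(d) sqrt(|N|)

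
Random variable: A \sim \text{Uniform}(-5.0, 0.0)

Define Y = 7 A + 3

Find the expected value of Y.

For Y = 7A + 3:
E[Y] = 7 * E[A] + 3
E[A] = (-5 + 0)/2 = -2.5
E[Y] = 7 * (-2.5) + 3 = -14.5

-14.5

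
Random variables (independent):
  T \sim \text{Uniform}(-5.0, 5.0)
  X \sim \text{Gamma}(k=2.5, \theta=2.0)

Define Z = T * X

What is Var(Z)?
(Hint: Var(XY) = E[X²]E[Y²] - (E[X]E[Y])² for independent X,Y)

Var(XY) = E[X²]E[Y²] - (E[X]E[Y])²
E[T] = 0, Var(T) = 8.3333333
E[X] = 5, Var(X) = 10
E[T²] = 8.3333333 + 0² = 8.3333333
E[X²] = 10 + 5² = 35
Var(Z) = 8.3333333*35 - (0*5)²
= 291.66667 - 0 = 291.66667

291.66667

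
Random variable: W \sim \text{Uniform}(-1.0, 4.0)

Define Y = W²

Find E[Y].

Using E[X²] = Var(X) + (E[X])²:
E[W] = 1.5
Var(W) = (4 + 1)^2/12 = 2.0833333
E[W²] = 2.0833333 + 1.5² = 2.0833333 + 2.25 = 4.3333333

4.3333333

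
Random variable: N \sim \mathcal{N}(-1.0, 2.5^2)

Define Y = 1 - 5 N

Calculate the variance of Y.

For Y = aN + b: Var(Y) = a² * Var(N)
Var(N) = 2.5^2 = 6.25
Var(Y) = (-5)² * 6.25 = 25 * 6.25 = 156.25

156.25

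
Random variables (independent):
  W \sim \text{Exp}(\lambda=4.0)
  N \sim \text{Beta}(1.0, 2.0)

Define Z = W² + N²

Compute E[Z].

E[Z] = E[W²] + E[N²]
E[W²] = Var(W) + E[W]² = 0.0625 + 0.0625 = 0.125
E[N²] = Var(N) + E[N]² = 0.055555556 + 0.11111111 = 0.16666667
E[Z] = 0.125 + 0.16666667 = 0.29166667

0.29166667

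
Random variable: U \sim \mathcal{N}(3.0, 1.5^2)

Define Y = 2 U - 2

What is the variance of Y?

For Y = aU + b: Var(Y) = a² * Var(U)
Var(U) = 1.5^2 = 2.25
Var(Y) = 2² * 2.25 = 4 * 2.25 = 9

9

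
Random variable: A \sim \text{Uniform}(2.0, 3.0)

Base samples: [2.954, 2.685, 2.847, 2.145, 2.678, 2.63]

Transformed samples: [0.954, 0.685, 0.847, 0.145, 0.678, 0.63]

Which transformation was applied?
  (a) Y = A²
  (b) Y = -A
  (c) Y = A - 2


Checking option (c) Y = A - 2:
  A = 2.954 -> Y = 0.954 ✓
  A = 2.685 -> Y = 0.685 ✓
  A = 2.847 -> Y = 0.847 ✓
All samples match this transformation.

(c) A - 2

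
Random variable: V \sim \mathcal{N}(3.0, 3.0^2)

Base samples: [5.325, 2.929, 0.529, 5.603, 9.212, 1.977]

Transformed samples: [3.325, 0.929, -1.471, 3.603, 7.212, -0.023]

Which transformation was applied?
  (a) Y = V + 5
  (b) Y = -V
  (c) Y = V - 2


Checking option (c) Y = V - 2:
  V = 5.325 -> Y = 3.325 ✓
  V = 2.929 -> Y = 0.929 ✓
  V = 0.529 -> Y = -1.471 ✓
All samples match this transformation.

(c) V - 2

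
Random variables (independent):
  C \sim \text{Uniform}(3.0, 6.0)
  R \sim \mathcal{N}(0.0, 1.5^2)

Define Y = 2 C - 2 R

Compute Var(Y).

For independent RVs: Var(aX + bY) = a²Var(X) + b²Var(Y)
Var(C) = 0.75
Var(R) = 2.25
Var(Y) = 2²*0.75 + (-2)²*2.25
= 4*0.75 + 4*2.25 = 12

12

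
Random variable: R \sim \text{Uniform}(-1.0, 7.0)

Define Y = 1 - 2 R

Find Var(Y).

For Y = aR + b: Var(Y) = a² * Var(R)
Var(R) = (7 + 1)^2/12 = 5.3333333
Var(Y) = (-2)² * 5.3333333 = 4 * 5.3333333 = 21.333333

21.333333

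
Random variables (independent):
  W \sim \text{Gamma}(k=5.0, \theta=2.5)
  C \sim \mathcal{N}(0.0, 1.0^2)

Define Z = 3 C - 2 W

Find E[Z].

E[Z] = -2*E[W] + 3*E[C]
E[W] = 12.5
E[C] = 0
E[Z] = -2*12.5 + 3*0 = -25

-25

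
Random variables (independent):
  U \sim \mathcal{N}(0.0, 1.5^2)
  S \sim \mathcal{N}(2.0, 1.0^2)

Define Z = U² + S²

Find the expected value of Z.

E[Z] = E[U²] + E[S²]
E[U²] = Var(U) + E[U]² = 2.25 + 0 = 2.25
E[S²] = Var(S) + E[S]² = 1 + 4 = 5
E[Z] = 2.25 + 5 = 7.25

7.25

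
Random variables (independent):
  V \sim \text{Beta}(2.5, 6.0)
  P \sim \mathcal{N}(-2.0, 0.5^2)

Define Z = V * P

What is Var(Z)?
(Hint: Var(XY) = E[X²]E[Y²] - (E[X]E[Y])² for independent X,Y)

Var(XY) = E[X²]E[Y²] - (E[X]E[Y])²
E[V] = 0.29411765, Var(V) = 0.021853943
E[P] = -2, Var(P) = 0.25
E[V²] = 0.021853943 + 0.29411765² = 0.10835913
E[P²] = 0.25 + (-2)² = 4.25
Var(Z) = 0.10835913*4.25 - (0.29411765*(-2))²
= 0.46052632 - 0.34602076 = 0.11450555

0.11450555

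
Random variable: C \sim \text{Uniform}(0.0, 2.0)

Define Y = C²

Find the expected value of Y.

Using E[X²] = Var(X) + (E[X])²:
E[C] = 1
Var(C) = (2 - 0)^2/12 = 0.33333333
E[C²] = 0.33333333 + 1² = 0.33333333 + 1 = 1.3333333

1.3333333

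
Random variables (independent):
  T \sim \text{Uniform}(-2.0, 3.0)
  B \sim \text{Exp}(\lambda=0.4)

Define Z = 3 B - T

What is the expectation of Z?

E[Z] = -1*E[T] + 3*E[B]
E[T] = 0.5
E[B] = 2.5
E[Z] = -1*0.5 + 3*2.5 = 7

7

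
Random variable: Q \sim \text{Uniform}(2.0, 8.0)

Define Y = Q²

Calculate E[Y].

E[Q²] = Var(Q) + (E[Q])² = 3 + 25 = 28

28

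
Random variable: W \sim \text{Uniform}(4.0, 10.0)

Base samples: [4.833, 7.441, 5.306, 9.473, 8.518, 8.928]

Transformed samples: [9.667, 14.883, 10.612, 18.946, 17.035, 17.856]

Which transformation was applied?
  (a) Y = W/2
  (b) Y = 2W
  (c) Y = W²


Checking option (b) Y = 2W:
  W = 4.833 -> Y = 9.667 ✓
  W = 7.441 -> Y = 14.883 ✓
  W = 5.306 -> Y = 10.612 ✓
All samples match this transformation.

(b) 2W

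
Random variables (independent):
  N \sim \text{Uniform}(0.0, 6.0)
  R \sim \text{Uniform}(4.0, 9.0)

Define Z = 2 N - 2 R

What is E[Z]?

E[Z] = 2*E[N] - 2*E[R]
E[N] = 3
E[R] = 6.5
E[Z] = 2*3 - 2*6.5 = -7

-7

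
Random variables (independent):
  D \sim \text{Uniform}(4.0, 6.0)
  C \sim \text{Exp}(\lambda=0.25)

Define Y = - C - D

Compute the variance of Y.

For independent RVs: Var(aX + bY) = a²Var(X) + b²Var(Y)
Var(D) = 0.33333333
Var(C) = 16
Var(Y) = (-1)²*0.33333333 + (-1)²*16
= 1*0.33333333 + 1*16 = 16.333333

16.333333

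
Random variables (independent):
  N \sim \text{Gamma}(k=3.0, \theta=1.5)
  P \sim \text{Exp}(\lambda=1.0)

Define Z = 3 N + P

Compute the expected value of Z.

E[Z] = 3*E[N] + 1*E[P]
E[N] = 4.5
E[P] = 1
E[Z] = 3*4.5 + 1*1 = 14.5

14.5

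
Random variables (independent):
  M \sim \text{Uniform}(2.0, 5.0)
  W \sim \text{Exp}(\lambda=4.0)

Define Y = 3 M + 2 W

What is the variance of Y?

For independent RVs: Var(aX + bY) = a²Var(X) + b²Var(Y)
Var(M) = 0.75
Var(W) = 0.0625
Var(Y) = 3²*0.75 + 2²*0.0625
= 9*0.75 + 4*0.0625 = 7

7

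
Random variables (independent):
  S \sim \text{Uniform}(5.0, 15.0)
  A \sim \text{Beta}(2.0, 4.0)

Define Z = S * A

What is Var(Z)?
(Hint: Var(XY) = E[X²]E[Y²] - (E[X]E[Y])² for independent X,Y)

Var(XY) = E[X²]E[Y²] - (E[X]E[Y])²
E[S] = 10, Var(S) = 8.3333333
E[A] = 0.33333333, Var(A) = 0.031746032
E[S²] = 8.3333333 + 10² = 108.33333
E[A²] = 0.031746032 + 0.33333333² = 0.14285714
Var(Z) = 108.33333*0.14285714 - (10*0.33333333)²
= 15.47619 - 11.111111 = 4.3650794

4.3650794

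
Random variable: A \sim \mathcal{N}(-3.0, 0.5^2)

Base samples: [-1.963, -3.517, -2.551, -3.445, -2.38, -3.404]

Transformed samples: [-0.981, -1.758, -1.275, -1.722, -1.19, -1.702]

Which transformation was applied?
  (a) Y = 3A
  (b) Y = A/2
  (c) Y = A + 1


Checking option (b) Y = A/2:
  A = -1.963 -> Y = -0.981 ✓
  A = -3.517 -> Y = -1.758 ✓
  A = -2.551 -> Y = -1.275 ✓
All samples match this transformation.

(b) A/2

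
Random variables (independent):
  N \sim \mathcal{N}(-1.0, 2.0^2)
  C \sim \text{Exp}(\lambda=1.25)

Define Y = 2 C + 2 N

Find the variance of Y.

For independent RVs: Var(aX + bY) = a²Var(X) + b²Var(Y)
Var(N) = 4
Var(C) = 0.64
Var(Y) = 2²*4 + 2²*0.64
= 4*4 + 4*0.64 = 18.56

18.56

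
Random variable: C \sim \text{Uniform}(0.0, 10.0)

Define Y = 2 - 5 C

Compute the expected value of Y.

For Y = -5C + 2:
E[Y] = -5 * E[C] + 2
E[C] = (0 + 10)/2 = 5
E[Y] = -5 * 5 + 2 = -23

-23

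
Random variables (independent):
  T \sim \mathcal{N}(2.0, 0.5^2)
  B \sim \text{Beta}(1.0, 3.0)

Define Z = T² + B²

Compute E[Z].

E[Z] = E[T²] + E[B²]
E[T²] = Var(T) + E[T]² = 0.25 + 4 = 4.25
E[B²] = Var(B) + E[B]² = 0.0375 + 0.0625 = 0.1
E[Z] = 4.25 + 0.1 = 4.35

4.35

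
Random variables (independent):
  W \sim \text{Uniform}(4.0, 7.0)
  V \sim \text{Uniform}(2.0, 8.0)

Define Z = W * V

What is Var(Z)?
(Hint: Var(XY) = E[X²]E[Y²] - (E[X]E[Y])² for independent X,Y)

Var(XY) = E[X²]E[Y²] - (E[X]E[Y])²
E[W] = 5.5, Var(W) = 0.75
E[V] = 5, Var(V) = 3
E[W²] = 0.75 + 5.5² = 31
E[V²] = 3 + 5² = 28
Var(Z) = 31*28 - (5.5*5)²
= 868 - 756.25 = 111.75

111.75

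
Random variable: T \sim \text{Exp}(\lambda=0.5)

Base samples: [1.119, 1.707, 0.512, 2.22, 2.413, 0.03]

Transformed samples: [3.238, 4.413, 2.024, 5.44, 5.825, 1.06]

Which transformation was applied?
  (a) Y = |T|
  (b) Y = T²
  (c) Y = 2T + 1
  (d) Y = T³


Checking option (c) Y = 2T + 1:
  T = 1.119 -> Y = 3.238 ✓
  T = 1.707 -> Y = 4.413 ✓
  T = 0.512 -> Y = 2.024 ✓
All samples match this transformation.

(c) 2T + 1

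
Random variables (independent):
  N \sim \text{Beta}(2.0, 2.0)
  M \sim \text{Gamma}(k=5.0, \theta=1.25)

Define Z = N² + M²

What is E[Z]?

E[Z] = E[N²] + E[M²]
E[N²] = Var(N) + E[N]² = 0.05 + 0.25 = 0.3
E[M²] = Var(M) + E[M]² = 7.8125 + 39.0625 = 46.875
E[Z] = 0.3 + 46.875 = 47.175

47.175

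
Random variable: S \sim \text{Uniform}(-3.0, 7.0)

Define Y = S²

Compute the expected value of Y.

Using E[X²] = Var(X) + (E[X])²:
E[S] = 2
Var(S) = (7 + 3)^2/12 = 8.3333333
E[S²] = 8.3333333 + 2² = 8.3333333 + 4 = 12.333333

12.333333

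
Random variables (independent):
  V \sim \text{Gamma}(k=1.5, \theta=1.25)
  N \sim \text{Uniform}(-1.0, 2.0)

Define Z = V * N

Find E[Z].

For independent RVs: E[XY] = E[X]*E[Y]
E[V] = 1.875
E[N] = 0.5
E[Z] = 1.875 * 0.5 = 0.9375

0.9375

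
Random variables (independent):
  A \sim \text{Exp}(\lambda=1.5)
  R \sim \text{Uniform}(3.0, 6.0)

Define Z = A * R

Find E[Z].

For independent RVs: E[XY] = E[X]*E[Y]
E[A] = 0.66666667
E[R] = 4.5
E[Z] = 0.66666667 * 4.5 = 3

3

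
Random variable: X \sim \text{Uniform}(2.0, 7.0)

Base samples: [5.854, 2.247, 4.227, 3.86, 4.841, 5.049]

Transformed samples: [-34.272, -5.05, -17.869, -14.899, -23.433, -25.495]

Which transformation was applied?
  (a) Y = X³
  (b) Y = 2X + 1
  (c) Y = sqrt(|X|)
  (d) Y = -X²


Checking option (d) Y = -X²:
  X = 5.854 -> Y = -34.272 ✓
  X = 2.247 -> Y = -5.05 ✓
  X = 4.227 -> Y = -17.869 ✓
All samples match this transformation.

(d) -X²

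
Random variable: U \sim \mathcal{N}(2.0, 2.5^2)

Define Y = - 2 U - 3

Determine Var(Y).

For Y = aU + b: Var(Y) = a² * Var(U)
Var(U) = 2.5^2 = 6.25
Var(Y) = (-2)² * 6.25 = 4 * 6.25 = 25

25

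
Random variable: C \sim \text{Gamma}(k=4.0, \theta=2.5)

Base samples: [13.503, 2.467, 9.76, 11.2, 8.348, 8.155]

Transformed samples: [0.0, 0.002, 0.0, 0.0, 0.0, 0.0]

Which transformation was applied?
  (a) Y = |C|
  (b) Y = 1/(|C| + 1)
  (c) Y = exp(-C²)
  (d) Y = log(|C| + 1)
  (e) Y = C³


Checking option (c) Y = exp(-C²):
  C = 13.503 -> Y = 0.0 ✓
  C = 2.467 -> Y = 0.002 ✓
  C = 9.76 -> Y = 0.0 ✓
All samples match this transformation.

(c) exp(-C²)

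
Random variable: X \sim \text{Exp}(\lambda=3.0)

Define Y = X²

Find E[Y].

E[X²] = Var(X) + (E[X])² = 0.11111111 + 0.11111111 = 0.22222222

0.22222222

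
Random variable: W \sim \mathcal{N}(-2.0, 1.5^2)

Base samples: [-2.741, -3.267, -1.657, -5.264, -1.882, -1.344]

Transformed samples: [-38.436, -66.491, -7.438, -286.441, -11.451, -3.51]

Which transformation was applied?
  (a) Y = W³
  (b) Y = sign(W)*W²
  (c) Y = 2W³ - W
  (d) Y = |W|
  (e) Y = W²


Checking option (c) Y = 2W³ - W:
  W = -2.741 -> Y = -38.436 ✓
  W = -3.267 -> Y = -66.491 ✓
  W = -1.657 -> Y = -7.438 ✓
All samples match this transformation.

(c) 2W³ - W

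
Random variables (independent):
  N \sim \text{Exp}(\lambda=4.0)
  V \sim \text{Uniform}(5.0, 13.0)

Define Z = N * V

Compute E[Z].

For independent RVs: E[XY] = E[X]*E[Y]
E[N] = 0.25
E[V] = 9
E[Z] = 0.25 * 9 = 2.25

2.25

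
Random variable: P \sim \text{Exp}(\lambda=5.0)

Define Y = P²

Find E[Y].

E[P²] = Var(P) + (E[P])² = 0.04 + 0.04 = 0.08

0.08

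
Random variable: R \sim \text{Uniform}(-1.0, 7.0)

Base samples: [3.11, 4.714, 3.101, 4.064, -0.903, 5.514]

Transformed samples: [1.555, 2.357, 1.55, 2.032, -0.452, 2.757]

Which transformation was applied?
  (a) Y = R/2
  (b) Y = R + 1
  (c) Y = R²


Checking option (a) Y = R/2:
  R = 3.11 -> Y = 1.555 ✓
  R = 4.714 -> Y = 2.357 ✓
  R = 3.101 -> Y = 1.55 ✓
All samples match this transformation.

(a) R/2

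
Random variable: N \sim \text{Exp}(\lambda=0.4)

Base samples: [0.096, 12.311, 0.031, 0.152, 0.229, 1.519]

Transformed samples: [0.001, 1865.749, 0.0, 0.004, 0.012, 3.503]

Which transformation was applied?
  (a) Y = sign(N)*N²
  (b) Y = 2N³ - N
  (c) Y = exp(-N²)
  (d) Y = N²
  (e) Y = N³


Checking option (e) Y = N³:
  N = 0.096 -> Y = 0.001 ✓
  N = 12.311 -> Y = 1865.749 ✓
  N = 0.031 -> Y = 0.0 ✓
All samples match this transformation.

(e) N³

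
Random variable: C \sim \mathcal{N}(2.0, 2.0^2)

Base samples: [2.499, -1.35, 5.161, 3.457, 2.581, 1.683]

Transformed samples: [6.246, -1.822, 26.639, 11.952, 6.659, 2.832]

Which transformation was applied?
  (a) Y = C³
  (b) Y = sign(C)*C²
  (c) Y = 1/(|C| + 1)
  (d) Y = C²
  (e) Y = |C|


Checking option (b) Y = sign(C)*C²:
  C = 2.499 -> Y = 6.246 ✓
  C = -1.35 -> Y = -1.822 ✓
  C = 5.161 -> Y = 26.639 ✓
All samples match this transformation.

(b) sign(C)*C²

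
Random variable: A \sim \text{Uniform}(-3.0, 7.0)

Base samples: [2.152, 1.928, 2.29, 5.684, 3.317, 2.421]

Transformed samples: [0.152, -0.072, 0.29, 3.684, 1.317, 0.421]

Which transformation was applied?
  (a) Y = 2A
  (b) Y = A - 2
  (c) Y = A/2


Checking option (b) Y = A - 2:
  A = 2.152 -> Y = 0.152 ✓
  A = 1.928 -> Y = -0.072 ✓
  A = 2.29 -> Y = 0.29 ✓
All samples match this transformation.

(b) A - 2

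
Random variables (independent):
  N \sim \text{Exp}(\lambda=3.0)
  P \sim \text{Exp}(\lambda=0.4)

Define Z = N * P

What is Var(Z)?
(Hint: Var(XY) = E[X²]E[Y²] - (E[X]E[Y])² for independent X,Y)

Var(XY) = E[X²]E[Y²] - (E[X]E[Y])²
E[N] = 0.33333333, Var(N) = 0.11111111
E[P] = 2.5, Var(P) = 6.25
E[N²] = 0.11111111 + 0.33333333² = 0.22222222
E[P²] = 6.25 + 2.5² = 12.5
Var(Z) = 0.22222222*12.5 - (0.33333333*2.5)²
= 2.7777778 - 0.69444444 = 2.0833333

2.0833333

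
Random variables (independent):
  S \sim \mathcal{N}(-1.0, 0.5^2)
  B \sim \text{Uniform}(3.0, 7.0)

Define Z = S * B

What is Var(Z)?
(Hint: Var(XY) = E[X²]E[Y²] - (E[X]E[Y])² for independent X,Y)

Var(XY) = E[X²]E[Y²] - (E[X]E[Y])²
E[S] = -1, Var(S) = 0.25
E[B] = 5, Var(B) = 1.3333333
E[S²] = 0.25 + (-1)² = 1.25
E[B²] = 1.3333333 + 5² = 26.333333
Var(Z) = 1.25*26.333333 - (-1*5)²
= 32.916667 - 25 = 7.9166667

7.9166667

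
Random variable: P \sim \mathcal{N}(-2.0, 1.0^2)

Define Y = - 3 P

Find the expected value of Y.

For Y = -3P:
E[Y] = -3 * E[P]
E[P] = -2.0 = -2
E[Y] = -3 * (-2) = 6

6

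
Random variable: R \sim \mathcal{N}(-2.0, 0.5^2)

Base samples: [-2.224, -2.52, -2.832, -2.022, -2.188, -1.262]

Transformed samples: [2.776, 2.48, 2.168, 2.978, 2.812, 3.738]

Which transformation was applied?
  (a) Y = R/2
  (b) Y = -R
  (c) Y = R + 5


Checking option (c) Y = R + 5:
  R = -2.224 -> Y = 2.776 ✓
  R = -2.52 -> Y = 2.48 ✓
  R = -2.832 -> Y = 2.168 ✓
All samples match this transformation.

(c) R + 5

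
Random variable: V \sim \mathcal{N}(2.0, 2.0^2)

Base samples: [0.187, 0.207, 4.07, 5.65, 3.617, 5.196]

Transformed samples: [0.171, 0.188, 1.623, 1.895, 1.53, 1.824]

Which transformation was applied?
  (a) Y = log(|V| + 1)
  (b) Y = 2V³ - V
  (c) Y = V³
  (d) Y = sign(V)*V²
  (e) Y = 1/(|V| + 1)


Checking option (a) Y = log(|V| + 1):
  V = 0.187 -> Y = 0.171 ✓
  V = 0.207 -> Y = 0.188 ✓
  V = 4.07 -> Y = 1.623 ✓
All samples match this transformation.

(a) log(|V| + 1)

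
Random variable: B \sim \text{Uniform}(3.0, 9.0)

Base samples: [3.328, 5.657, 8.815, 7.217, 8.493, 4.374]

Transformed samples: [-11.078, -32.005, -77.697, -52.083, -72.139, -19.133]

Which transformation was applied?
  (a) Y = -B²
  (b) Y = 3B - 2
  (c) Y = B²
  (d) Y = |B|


Checking option (a) Y = -B²:
  B = 3.328 -> Y = -11.078 ✓
  B = 5.657 -> Y = -32.005 ✓
  B = 8.815 -> Y = -77.697 ✓
All samples match this transformation.

(a) -B²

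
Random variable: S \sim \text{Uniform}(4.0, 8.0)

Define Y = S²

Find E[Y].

Using E[X²] = Var(X) + (E[X])²:
E[S] = 6
Var(S) = (8 - 4)^2/12 = 1.3333333
E[S²] = 1.3333333 + 6² = 1.3333333 + 36 = 37.333333

37.333333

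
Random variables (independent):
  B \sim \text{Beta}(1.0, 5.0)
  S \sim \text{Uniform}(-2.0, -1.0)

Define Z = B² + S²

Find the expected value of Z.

E[Z] = E[B²] + E[S²]
E[B²] = Var(B) + E[B]² = 0.01984127 + 0.027777778 = 0.047619048
E[S²] = Var(S) + E[S]² = 0.083333333 + 2.25 = 2.3333333
E[Z] = 0.047619048 + 2.3333333 = 2.3809524

2.3809524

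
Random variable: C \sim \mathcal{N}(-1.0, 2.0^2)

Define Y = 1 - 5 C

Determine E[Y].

For Y = -5C + 1:
E[Y] = -5 * E[C] + 1
E[C] = -1.0 = -1
E[Y] = -5 * (-1) + 1 = 6

6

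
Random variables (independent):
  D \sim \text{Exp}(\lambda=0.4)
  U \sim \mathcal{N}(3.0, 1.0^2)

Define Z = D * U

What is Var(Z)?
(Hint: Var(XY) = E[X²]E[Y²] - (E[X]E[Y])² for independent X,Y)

Var(XY) = E[X²]E[Y²] - (E[X]E[Y])²
E[D] = 2.5, Var(D) = 6.25
E[U] = 3, Var(U) = 1
E[D²] = 6.25 + 2.5² = 12.5
E[U²] = 1 + 3² = 10
Var(Z) = 12.5*10 - (2.5*3)²
= 125 - 56.25 = 68.75

68.75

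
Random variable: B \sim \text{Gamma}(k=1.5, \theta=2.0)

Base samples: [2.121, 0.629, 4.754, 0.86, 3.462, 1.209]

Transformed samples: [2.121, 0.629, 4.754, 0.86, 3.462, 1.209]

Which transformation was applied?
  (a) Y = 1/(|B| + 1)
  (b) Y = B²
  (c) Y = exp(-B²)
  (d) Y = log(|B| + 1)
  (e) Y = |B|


Checking option (e) Y = |B|:
  B = 2.121 -> Y = 2.121 ✓
  B = 0.629 -> Y = 0.629 ✓
  B = 4.754 -> Y = 4.754 ✓
All samples match this transformation.

(e) |B|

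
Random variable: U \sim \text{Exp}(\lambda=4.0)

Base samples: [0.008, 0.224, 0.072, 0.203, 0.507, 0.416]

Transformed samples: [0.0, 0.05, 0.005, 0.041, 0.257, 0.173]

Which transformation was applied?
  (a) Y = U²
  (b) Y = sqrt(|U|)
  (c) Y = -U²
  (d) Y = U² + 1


Checking option (a) Y = U²:
  U = 0.008 -> Y = 0.0 ✓
  U = 0.224 -> Y = 0.05 ✓
  U = 0.072 -> Y = 0.005 ✓
All samples match this transformation.

(a) U²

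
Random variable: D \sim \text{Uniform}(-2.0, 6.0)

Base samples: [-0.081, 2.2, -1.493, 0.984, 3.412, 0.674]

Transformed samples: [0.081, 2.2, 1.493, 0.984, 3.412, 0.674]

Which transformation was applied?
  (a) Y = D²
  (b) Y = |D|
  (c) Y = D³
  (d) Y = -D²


Checking option (b) Y = |D|:
  D = -0.081 -> Y = 0.081 ✓
  D = 2.2 -> Y = 2.2 ✓
  D = -1.493 -> Y = 1.493 ✓
All samples match this transformation.

(b) |D|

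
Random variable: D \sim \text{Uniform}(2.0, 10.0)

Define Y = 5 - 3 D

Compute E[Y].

For Y = -3D + 5:
E[Y] = -3 * E[D] + 5
E[D] = (2 + 10)/2 = 6
E[Y] = -3 * 6 + 5 = -13

-13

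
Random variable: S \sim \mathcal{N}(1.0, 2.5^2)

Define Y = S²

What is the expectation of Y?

E[S²] = Var(S) + (E[S])² = 6.25 + 1 = 7.25

7.25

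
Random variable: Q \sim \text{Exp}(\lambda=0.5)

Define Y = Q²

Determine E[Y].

E[Q²] = Var(Q) + (E[Q])² = 4 + 4 = 8

8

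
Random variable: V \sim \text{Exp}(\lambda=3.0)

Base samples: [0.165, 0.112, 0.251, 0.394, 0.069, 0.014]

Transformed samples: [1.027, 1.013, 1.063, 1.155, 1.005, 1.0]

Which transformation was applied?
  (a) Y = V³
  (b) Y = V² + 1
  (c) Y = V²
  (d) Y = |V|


Checking option (b) Y = V² + 1:
  V = 0.165 -> Y = 1.027 ✓
  V = 0.112 -> Y = 1.013 ✓
  V = 0.251 -> Y = 1.063 ✓
All samples match this transformation.

(b) V² + 1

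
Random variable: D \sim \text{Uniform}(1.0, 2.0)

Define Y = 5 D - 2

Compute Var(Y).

For Y = aD + b: Var(Y) = a² * Var(D)
Var(D) = (2 - 1)^2/12 = 0.083333333
Var(Y) = 5² * 0.083333333 = 25 * 0.083333333 = 2.0833333

2.0833333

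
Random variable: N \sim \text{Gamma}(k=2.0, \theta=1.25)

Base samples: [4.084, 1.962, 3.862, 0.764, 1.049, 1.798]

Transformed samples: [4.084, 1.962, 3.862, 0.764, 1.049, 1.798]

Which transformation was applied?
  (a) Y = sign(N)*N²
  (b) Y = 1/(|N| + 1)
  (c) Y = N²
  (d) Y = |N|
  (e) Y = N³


Checking option (d) Y = |N|:
  N = 4.084 -> Y = 4.084 ✓
  N = 1.962 -> Y = 1.962 ✓
  N = 3.862 -> Y = 3.862 ✓
All samples match this transformation.

(d) |N|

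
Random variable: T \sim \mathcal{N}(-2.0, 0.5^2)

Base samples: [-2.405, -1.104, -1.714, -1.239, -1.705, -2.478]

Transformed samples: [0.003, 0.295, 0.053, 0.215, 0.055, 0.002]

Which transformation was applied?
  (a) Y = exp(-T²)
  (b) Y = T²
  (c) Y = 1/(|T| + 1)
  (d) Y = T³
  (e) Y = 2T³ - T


Checking option (a) Y = exp(-T²):
  T = -2.405 -> Y = 0.003 ✓
  T = -1.104 -> Y = 0.295 ✓
  T = -1.714 -> Y = 0.053 ✓
All samples match this transformation.

(a) exp(-T²)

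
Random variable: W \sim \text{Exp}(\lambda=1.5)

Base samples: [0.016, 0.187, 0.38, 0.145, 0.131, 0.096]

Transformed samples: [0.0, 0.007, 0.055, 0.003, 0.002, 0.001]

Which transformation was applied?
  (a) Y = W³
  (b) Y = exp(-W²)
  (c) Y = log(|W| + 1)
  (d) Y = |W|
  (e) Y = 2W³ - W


Checking option (a) Y = W³:
  W = 0.016 -> Y = 0.0 ✓
  W = 0.187 -> Y = 0.007 ✓
  W = 0.38 -> Y = 0.055 ✓
All samples match this transformation.

(a) W³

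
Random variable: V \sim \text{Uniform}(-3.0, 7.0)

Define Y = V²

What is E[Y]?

E[V²] = Var(V) + (E[V])² = 8.3333333 + 4 = 12.333333

12.333333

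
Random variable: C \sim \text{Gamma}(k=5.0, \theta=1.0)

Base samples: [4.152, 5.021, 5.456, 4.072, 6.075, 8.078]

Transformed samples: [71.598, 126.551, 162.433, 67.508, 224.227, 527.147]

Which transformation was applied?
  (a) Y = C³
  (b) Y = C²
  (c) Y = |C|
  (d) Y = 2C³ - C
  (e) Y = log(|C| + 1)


Checking option (a) Y = C³:
  C = 4.152 -> Y = 71.598 ✓
  C = 5.021 -> Y = 126.551 ✓
  C = 5.456 -> Y = 162.433 ✓
All samples match this transformation.

(a) C³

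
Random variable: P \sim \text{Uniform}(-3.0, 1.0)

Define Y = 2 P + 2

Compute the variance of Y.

For Y = aP + b: Var(Y) = a² * Var(P)
Var(P) = (1 + 3)^2/12 = 1.3333333
Var(Y) = 2² * 1.3333333 = 4 * 1.3333333 = 5.3333333

5.3333333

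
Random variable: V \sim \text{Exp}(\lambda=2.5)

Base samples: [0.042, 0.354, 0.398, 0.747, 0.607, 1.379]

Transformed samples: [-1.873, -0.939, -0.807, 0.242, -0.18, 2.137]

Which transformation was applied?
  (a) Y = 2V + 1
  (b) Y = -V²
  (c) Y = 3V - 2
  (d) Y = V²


Checking option (c) Y = 3V - 2:
  V = 0.042 -> Y = -1.873 ✓
  V = 0.354 -> Y = -0.939 ✓
  V = 0.398 -> Y = -0.807 ✓
All samples match this transformation.

(c) 3V - 2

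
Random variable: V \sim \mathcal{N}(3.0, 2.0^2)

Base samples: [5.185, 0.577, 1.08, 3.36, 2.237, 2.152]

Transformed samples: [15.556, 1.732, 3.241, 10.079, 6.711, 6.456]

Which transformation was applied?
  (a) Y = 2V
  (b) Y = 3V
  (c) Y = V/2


Checking option (b) Y = 3V:
  V = 5.185 -> Y = 15.556 ✓
  V = 0.577 -> Y = 1.732 ✓
  V = 1.08 -> Y = 3.241 ✓
All samples match this transformation.

(b) 3V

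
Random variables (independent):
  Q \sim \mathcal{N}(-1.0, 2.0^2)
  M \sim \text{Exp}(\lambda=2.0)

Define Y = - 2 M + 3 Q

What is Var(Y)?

For independent RVs: Var(aX + bY) = a²Var(X) + b²Var(Y)
Var(Q) = 4
Var(M) = 0.25
Var(Y) = 3²*4 + (-2)²*0.25
= 9*4 + 4*0.25 = 37

37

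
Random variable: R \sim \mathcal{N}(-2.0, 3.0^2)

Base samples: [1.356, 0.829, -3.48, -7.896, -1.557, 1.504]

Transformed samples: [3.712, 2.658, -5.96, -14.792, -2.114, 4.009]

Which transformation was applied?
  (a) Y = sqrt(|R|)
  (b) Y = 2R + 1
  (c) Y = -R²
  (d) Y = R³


Checking option (b) Y = 2R + 1:
  R = 1.356 -> Y = 3.712 ✓
  R = 0.829 -> Y = 2.658 ✓
  R = -3.48 -> Y = -5.96 ✓
All samples match this transformation.

(b) 2R + 1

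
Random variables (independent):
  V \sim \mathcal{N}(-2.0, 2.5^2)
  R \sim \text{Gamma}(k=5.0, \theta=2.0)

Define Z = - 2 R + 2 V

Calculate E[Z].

E[Z] = 2*E[V] - 2*E[R]
E[V] = -2
E[R] = 10
E[Z] = 2*(-2) - 2*10 = -24

-24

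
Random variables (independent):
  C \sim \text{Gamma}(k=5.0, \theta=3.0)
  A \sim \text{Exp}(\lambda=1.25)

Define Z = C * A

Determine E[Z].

For independent RVs: E[XY] = E[X]*E[Y]
E[C] = 15
E[A] = 0.8
E[Z] = 15 * 0.8 = 12

12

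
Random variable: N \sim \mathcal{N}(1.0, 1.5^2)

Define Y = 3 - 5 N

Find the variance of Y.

For Y = aN + b: Var(Y) = a² * Var(N)
Var(N) = 1.5^2 = 2.25
Var(Y) = (-5)² * 2.25 = 25 * 2.25 = 56.25

56.25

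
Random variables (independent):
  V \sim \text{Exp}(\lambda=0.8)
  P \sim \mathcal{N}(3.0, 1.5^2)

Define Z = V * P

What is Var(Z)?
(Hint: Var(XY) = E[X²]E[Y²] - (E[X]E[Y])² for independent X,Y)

Var(XY) = E[X²]E[Y²] - (E[X]E[Y])²
E[V] = 1.25, Var(V) = 1.5625
E[P] = 3, Var(P) = 2.25
E[V²] = 1.5625 + 1.25² = 3.125
E[P²] = 2.25 + 3² = 11.25
Var(Z) = 3.125*11.25 - (1.25*3)²
= 35.15625 - 14.0625 = 21.09375

21.09375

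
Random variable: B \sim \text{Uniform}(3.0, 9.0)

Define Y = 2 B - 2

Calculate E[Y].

For Y = 2B - 2:
E[Y] = 2 * E[B] - 2
E[B] = (3 + 9)/2 = 6
E[Y] = 2 * 6 - 2 = 10

10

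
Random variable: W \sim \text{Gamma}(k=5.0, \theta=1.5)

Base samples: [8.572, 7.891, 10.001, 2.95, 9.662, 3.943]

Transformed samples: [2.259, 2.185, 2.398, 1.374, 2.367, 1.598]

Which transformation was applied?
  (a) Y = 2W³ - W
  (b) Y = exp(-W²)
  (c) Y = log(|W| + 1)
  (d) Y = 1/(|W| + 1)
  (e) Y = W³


Checking option (c) Y = log(|W| + 1):
  W = 8.572 -> Y = 2.259 ✓
  W = 7.891 -> Y = 2.185 ✓
  W = 10.001 -> Y = 2.398 ✓
All samples match this transformation.

(c) log(|W| + 1)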